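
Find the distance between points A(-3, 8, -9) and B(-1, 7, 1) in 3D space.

d = √[(x₂-x₁)² + (y₂-y₁)² + (z₂-z₁)²]
  = √[2² + (-1)² + 10²]
  = √[4 + 1 + 100]
  = √105
  ≈ 10.25

10.25


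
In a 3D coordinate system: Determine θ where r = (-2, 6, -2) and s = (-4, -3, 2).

r·s = (-2)·(-4) + 6·(-3) + (-2)·2 = 8 - 18 - 4 = -14
|r| = √((-2)² + 6² + (-2)²) = √44 ≈ 6.633
|s| = √((-4)² + (-3)² + 2²) = √29 ≈ 5.385
cos θ = (r·s)/(|r||s|) = -14/(6.633·5.385) ≈ -0.3919
θ = arccos(-0.3919) ≈ 113.1°

113.1°


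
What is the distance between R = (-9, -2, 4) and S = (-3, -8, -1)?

d = √[(x₂-x₁)² + (y₂-y₁)² + (z₂-z₁)²]
  = √[6² + (-6)² + (-5)²]
  = √[36 + 36 + 25]
  = √97
  ≈ 9.849

9.849


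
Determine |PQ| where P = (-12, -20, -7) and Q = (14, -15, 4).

d = √[(x₂-x₁)² + (y₂-y₁)² + (z₂-z₁)²]
  = √[26² + 5² + 11²]
  = √[676 + 25 + 121]
  = √822
  ≈ 28.67

28.67


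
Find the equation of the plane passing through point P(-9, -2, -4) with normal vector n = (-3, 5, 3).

The plane through P with normal n = (a, b, c) satisfies n·(r - P) = 0,
i.e. ax + by + cz = a·x₀ + b·y₀ + c·z₀.
d = (-3)·(-9) + 5·(-2) + 3·(-4)
  = 27 - 10 - 12
  = 5
Equation: -3x + 5y + 3z = 5

-3x + 5y + 3z = 5


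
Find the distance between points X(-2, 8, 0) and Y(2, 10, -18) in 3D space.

d = √[(x₂-x₁)² + (y₂-y₁)² + (z₂-z₁)²]
  = √[4² + 2² + (-18)²]
  = √[16 + 4 + 324]
  = √344
  ≈ 18.55

18.55


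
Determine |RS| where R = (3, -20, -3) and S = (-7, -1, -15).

d = √[(x₂-x₁)² + (y₂-y₁)² + (z₂-z₁)²]
  = √[(-10)² + 19² + (-12)²]
  = √[100 + 361 + 144]
  = √605
  ≈ 24.6

24.6


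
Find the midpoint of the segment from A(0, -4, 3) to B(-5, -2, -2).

M = ((x₁+x₂)/2, (y₁+y₂)/2, (z₁+z₂)/2)
  = ((0 - 5)/2, (-4 - 2)/2, (3 - 2)/2)
  = (-5/2, -6/2, 1/2)
  = (-2.5, -3, 0.5)

(-2.5, -3, 0.5)


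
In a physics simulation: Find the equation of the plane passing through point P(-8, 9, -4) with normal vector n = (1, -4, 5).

The plane through P with normal n = (a, b, c) satisfies n·(r - P) = 0,
i.e. ax + by + cz = a·x₀ + b·y₀ + c·z₀.
d = 1·(-8) + (-4)·9 + 5·(-4)
  = -8 - 36 - 20
  = -64
Equation: x - 4y + 5z = -64

x - 4y + 5z = -64


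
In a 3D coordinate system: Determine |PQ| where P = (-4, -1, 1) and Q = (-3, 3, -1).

d = √[(x₂-x₁)² + (y₂-y₁)² + (z₂-z₁)²]
  = √[1² + 4² + (-2)²]
  = √[1 + 16 + 4]
  = √21
  ≈ 4.583

4.583


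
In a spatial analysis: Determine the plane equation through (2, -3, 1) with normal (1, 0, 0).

The plane through P with normal n = (a, b, c) satisfies n·(r - P) = 0,
i.e. ax + by + cz = a·x₀ + b·y₀ + c·z₀.
d = 1·2 + 0·(-3) + 0·1
  = 2 + 0 + 0
  = 2
Equation: x = 2

x = 2


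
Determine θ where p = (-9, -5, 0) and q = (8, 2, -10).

p·q = (-9)·8 + (-5)·2 + 0·(-10) = -72 - 10 + 0 = -82
|p| = √((-9)² + (-5)² + 0²) = √106 ≈ 10.3
|q| = √(8² + 2² + (-10)²) = √168 ≈ 12.96
cos θ = (p·q)/(|p||q|) = -82/(10.3·12.96) ≈ -0.6145
θ = arccos(-0.6145) ≈ 127.9°

127.9°


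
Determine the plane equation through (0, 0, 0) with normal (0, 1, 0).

The plane through P with normal n = (a, b, c) satisfies n·(r - P) = 0,
i.e. ax + by + cz = a·x₀ + b·y₀ + c·z₀.
d = 0·0 + 1·0 + 0·0
  = 0 + 0 + 0
  = 0
Equation: y = 0

y = 0


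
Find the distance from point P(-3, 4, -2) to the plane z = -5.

distance = |a·x₀ + b·y₀ + c·z₀ - d| / √(a² + b² + c²)
  = |0·(-3) + 0·4 + 1·(-2) - (-5)| / √(0² + 0² + 1²)
  = |0 + 0 - 2 + 5| / √(0 + 0 + 1)
  = |3| / √1
  = 3 / 1
  ≈ 3

3


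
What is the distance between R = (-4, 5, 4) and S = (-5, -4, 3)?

d = √[(x₂-x₁)² + (y₂-y₁)² + (z₂-z₁)²]
  = √[(-1)² + (-9)² + (-1)²]
  = √[1 + 81 + 1]
  = √83
  ≈ 9.11

9.11


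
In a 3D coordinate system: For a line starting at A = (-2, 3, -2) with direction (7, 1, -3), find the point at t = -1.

P(t) = A + t·d
  = (-2 + 7·(-1), 3 + 1·(-1), -2 + (-3)·(-1))
  = (-2 - 7, 3 - 1, -2 + 3)
  = (-9, 2, 1)

(-9, 2, 1)


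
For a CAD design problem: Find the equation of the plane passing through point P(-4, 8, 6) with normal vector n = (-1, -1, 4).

The plane through P with normal n = (a, b, c) satisfies n·(r - P) = 0,
i.e. ax + by + cz = a·x₀ + b·y₀ + c·z₀.
d = (-1)·(-4) + (-1)·8 + 4·6
  = 4 - 8 + 24
  = 20
Equation: -x - y + 4z = 20

-x - y + 4z = 20


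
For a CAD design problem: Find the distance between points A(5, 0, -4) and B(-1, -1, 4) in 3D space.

d = √[(x₂-x₁)² + (y₂-y₁)² + (z₂-z₁)²]
  = √[(-6)² + (-1)² + 8²]
  = √[36 + 1 + 64]
  = √101
  ≈ 10.05

10.05


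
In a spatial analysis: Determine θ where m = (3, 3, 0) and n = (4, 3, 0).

m·n = 3·4 + 3·3 + 0·0 = 12 + 9 + 0 = 21
|m| = √(3² + 3² + 0²) = √18 ≈ 4.243
|n| = √(4² + 3² + 0²) = √25 ≈ 5
cos θ = (m·n)/(|m||n|) = 21/(4.243·5) ≈ 0.9899
θ = arccos(0.9899) ≈ 8.13°

8.13°


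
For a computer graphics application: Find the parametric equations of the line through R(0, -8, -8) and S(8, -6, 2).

Direction vector d = S - R = (8 + 0, -6 + 8, 2 + 8) = (8, 2, 10)
Parametric form r = R + t·d:
x = 0 + 8t, y = -8 + 2t, z = -8 + 10t

x = 0 + 8t, y = -8 + 2t, z = -8 + 10t


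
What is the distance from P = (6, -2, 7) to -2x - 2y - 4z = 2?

distance = |a·x₀ + b·y₀ + c·z₀ - d| / √(a² + b² + c²)
  = |(-2)·6 + (-2)·(-2) + (-4)·7 - 2| / √((-2)² + (-2)² + (-4)²)
  = |-12 + 4 - 28 - 2| / √(4 + 4 + 16)
  = |-38| / √24
  = 38 / 4.899
  ≈ 7.757

7.757


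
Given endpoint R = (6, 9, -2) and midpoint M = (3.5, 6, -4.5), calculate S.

S = 2M - R
  = (2·3.5 - 6, 2·6 - 9, 2·(-4.5) - (-2))
  = (7 - 6, 12 - 9, -9 + 2)
  = (1, 3, -7)

(1, 3, -7)


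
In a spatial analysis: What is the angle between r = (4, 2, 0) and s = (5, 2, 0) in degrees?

r·s = 4·5 + 2·2 + 0·0 = 20 + 4 + 0 = 24
|r| = √(4² + 2² + 0²) = √20 ≈ 4.472
|s| = √(5² + 2² + 0²) = √29 ≈ 5.385
cos θ = (r·s)/(|r||s|) = 24/(4.472·5.385) ≈ 0.9965
θ = arccos(0.9965) ≈ 4.764°

4.764°


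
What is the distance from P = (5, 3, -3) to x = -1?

distance = |a·x₀ + b·y₀ + c·z₀ - d| / √(a² + b² + c²)
  = |1·5 + 0·3 + 0·(-3) - (-1)| / √(1² + 0² + 0²)
  = |5 + 0 + 0 + 1| / √(1 + 0 + 0)
  = |6| / √1
  = 6 / 1
  ≈ 6

6


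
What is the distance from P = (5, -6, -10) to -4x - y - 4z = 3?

distance = |a·x₀ + b·y₀ + c·z₀ - d| / √(a² + b² + c²)
  = |(-4)·5 + (-1)·(-6) + (-4)·(-10) - 3| / √((-4)² + (-1)² + (-4)²)
  = |-20 + 6 + 40 - 3| / √(16 + 1 + 16)
  = |23| / √33
  = 23 / 5.745
  ≈ 4.004

4.004


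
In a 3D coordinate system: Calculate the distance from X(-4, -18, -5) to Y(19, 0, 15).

d = √[(x₂-x₁)² + (y₂-y₁)² + (z₂-z₁)²]
  = √[23² + 18² + 20²]
  = √[529 + 324 + 400]
  = √1253
  ≈ 35.4

35.4


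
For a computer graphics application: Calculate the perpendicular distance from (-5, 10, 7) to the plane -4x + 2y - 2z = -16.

distance = |a·x₀ + b·y₀ + c·z₀ - d| / √(a² + b² + c²)
  = |(-4)·(-5) + 2·10 + (-2)·7 - (-16)| / √((-4)² + 2² + (-2)²)
  = |20 + 20 - 14 + 16| / √(16 + 4 + 4)
  = |42| / √24
  = 42 / 4.899
  ≈ 8.573

8.573


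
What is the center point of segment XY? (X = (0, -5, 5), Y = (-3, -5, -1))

M = ((x₁+x₂)/2, (y₁+y₂)/2, (z₁+z₂)/2)
  = ((0 - 3)/2, (-5 - 5)/2, (5 - 1)/2)
  = (-3/2, -10/2, 4/2)
  = (-1.5, -5, 2)

(-1.5, -5, 2)


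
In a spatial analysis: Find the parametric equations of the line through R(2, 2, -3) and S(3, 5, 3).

Direction vector d = S - R = (3 - 2, 5 - 2, 3 + 3) = (1, 3, 6)
Parametric form r = R + t·d:
x = 2 + t, y = 2 + 3t, z = -3 + 6t

x = 2 + t, y = 2 + 3t, z = -3 + 6t


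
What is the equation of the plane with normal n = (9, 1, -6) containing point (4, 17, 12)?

The plane through P with normal n = (a, b, c) satisfies n·(r - P) = 0,
i.e. ax + by + cz = a·x₀ + b·y₀ + c·z₀.
d = 9·4 + 1·17 + (-6)·12
  = 36 + 17 - 72
  = -19
Equation: 9x + y - 6z = -19

9x + y - 6z = -19


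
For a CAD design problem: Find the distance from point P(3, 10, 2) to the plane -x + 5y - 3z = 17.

distance = |a·x₀ + b·y₀ + c·z₀ - d| / √(a² + b² + c²)
  = |(-1)·3 + 5·10 + (-3)·2 - 17| / √((-1)² + 5² + (-3)²)
  = |-3 + 50 - 6 - 17| / √(1 + 25 + 9)
  = |24| / √35
  = 24 / 5.916
  ≈ 4.057

4.057


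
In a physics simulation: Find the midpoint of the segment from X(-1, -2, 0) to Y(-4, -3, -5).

M = ((x₁+x₂)/2, (y₁+y₂)/2, (z₁+z₂)/2)
  = ((-1 - 4)/2, (-2 - 3)/2, (0 - 5)/2)
  = (-5/2, -5/2, -5/2)
  = (-2.5, -2.5, -2.5)

(-2.5, -2.5, -2.5)


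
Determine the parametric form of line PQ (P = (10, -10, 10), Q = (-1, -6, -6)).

Direction vector d = Q - P = (-1 - 10, -6 + 10, -6 - 10) = (-11, 4, -16)
Parametric form r = P + t·d:
x = 10 - 11t, y = -10 + 4t, z = 10 - 16t

x = 10 - 11t, y = -10 + 4t, z = 10 - 16t


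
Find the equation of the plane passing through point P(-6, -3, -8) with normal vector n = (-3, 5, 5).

The plane through P with normal n = (a, b, c) satisfies n·(r - P) = 0,
i.e. ax + by + cz = a·x₀ + b·y₀ + c·z₀.
d = (-3)·(-6) + 5·(-3) + 5·(-8)
  = 18 - 15 - 40
  = -37
Equation: -3x + 5y + 5z = -37

-3x + 5y + 5z = -37


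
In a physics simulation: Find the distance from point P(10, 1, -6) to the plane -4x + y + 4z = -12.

distance = |a·x₀ + b·y₀ + c·z₀ - d| / √(a² + b² + c²)
  = |(-4)·10 + 1·1 + 4·(-6) - (-12)| / √((-4)² + 1² + 4²)
  = |-40 + 1 - 24 + 12| / √(16 + 1 + 16)
  = |-51| / √33
  = 51 / 5.745
  ≈ 8.878

8.878


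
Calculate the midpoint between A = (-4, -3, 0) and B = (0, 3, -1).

M = ((x₁+x₂)/2, (y₁+y₂)/2, (z₁+z₂)/2)
  = ((-4 + 0)/2, (-3 + 3)/2, (0 - 1)/2)
  = (-4/2, 0/2, -1/2)
  = (-2, 0, -0.5)

(-2, 0, -0.5)


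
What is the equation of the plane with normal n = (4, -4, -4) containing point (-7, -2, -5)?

The plane through P with normal n = (a, b, c) satisfies n·(r - P) = 0,
i.e. ax + by + cz = a·x₀ + b·y₀ + c·z₀.
d = 4·(-7) + (-4)·(-2) + (-4)·(-5)
  = -28 + 8 + 20
  = 0
Equation: 4x - 4y - 4z = 0

4x - 4y - 4z = 0


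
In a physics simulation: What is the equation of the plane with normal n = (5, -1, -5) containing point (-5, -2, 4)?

The plane through P with normal n = (a, b, c) satisfies n·(r - P) = 0,
i.e. ax + by + cz = a·x₀ + b·y₀ + c·z₀.
d = 5·(-5) + (-1)·(-2) + (-5)·4
  = -25 + 2 - 20
  = -43
Equation: 5x - y - 5z = -43

5x - y - 5z = -43


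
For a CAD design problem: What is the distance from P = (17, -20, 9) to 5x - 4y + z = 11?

distance = |a·x₀ + b·y₀ + c·z₀ - d| / √(a² + b² + c²)
  = |5·17 + (-4)·(-20) + 1·9 - 11| / √(5² + (-4)² + 1²)
  = |85 + 80 + 9 - 11| / √(25 + 16 + 1)
  = |163| / √42
  = 163 / 6.481
  ≈ 25.15

25.15


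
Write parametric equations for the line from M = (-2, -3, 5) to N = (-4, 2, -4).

Direction vector d = N - M = (-4 + 2, 2 + 3, -4 - 5) = (-2, 5, -9)
Parametric form r = M + t·d:
x = -2 - 2t, y = -3 + 5t, z = 5 - 9t

x = -2 - 2t, y = -3 + 5t, z = 5 - 9t


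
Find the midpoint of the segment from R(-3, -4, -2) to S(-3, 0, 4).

M = ((x₁+x₂)/2, (y₁+y₂)/2, (z₁+z₂)/2)
  = ((-3 - 3)/2, (-4 + 0)/2, (-2 + 4)/2)
  = (-6/2, -4/2, 2/2)
  = (-3, -2, 1)

(-3, -2, 1)


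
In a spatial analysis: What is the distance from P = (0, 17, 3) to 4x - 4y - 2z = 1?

distance = |a·x₀ + b·y₀ + c·z₀ - d| / √(a² + b² + c²)
  = |4·0 + (-4)·17 + (-2)·3 - 1| / √(4² + (-4)² + (-2)²)
  = |0 - 68 - 6 - 1| / √(16 + 16 + 4)
  = |-75| / √36
  = 75 / 6
  ≈ 12.5

12.5


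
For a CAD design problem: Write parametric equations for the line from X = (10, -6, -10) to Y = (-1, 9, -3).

Direction vector d = Y - X = (-1 - 10, 9 + 6, -3 + 10) = (-11, 15, 7)
Parametric form r = X + t·d:
x = 10 - 11t, y = -6 + 15t, z = -10 + 7t

x = 10 - 11t, y = -6 + 15t, z = -10 + 7t


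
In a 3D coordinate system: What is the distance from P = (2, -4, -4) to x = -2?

distance = |a·x₀ + b·y₀ + c·z₀ - d| / √(a² + b² + c²)
  = |1·2 + 0·(-4) + 0·(-4) - (-2)| / √(1² + 0² + 0²)
  = |2 + 0 + 0 + 2| / √(1 + 0 + 0)
  = |4| / √1
  = 4 / 1
  ≈ 4

4


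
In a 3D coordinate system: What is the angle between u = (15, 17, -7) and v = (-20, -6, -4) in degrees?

u·v = 15·(-20) + 17·(-6) + (-7)·(-4) = -300 - 102 + 28 = -374
|u| = √(15² + 17² + (-7)²) = √563 ≈ 23.73
|v| = √((-20)² + (-6)² + (-4)²) = √452 ≈ 21.26
cos θ = (u·v)/(|u||v|) = -374/(23.73·21.26) ≈ -0.7414
θ = arccos(-0.7414) ≈ 137.9°

137.9°


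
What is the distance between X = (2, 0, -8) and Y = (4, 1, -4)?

d = √[(x₂-x₁)² + (y₂-y₁)² + (z₂-z₁)²]
  = √[2² + 1² + 4²]
  = √[4 + 1 + 16]
  = √21
  ≈ 4.583

4.583


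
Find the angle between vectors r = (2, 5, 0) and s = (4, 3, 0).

r·s = 2·4 + 5·3 + 0·0 = 8 + 15 + 0 = 23
|r| = √(2² + 5² + 0²) = √29 ≈ 5.385
|s| = √(4² + 3² + 0²) = √25 ≈ 5
cos θ = (r·s)/(|r||s|) = 23/(5.385·5) ≈ 0.8542
θ = arccos(0.8542) ≈ 31.33°

31.33°


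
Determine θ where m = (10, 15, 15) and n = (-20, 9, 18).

m·n = 10·(-20) + 15·9 + 15·18 = -200 + 135 + 270 = 205
|m| = √(10² + 15² + 15²) = √550 ≈ 23.45
|n| = √((-20)² + 9² + 18²) = √805 ≈ 28.37
cos θ = (m·n)/(|m||n|) = 205/(23.45·28.37) ≈ 0.3081
θ = arccos(0.3081) ≈ 72.06°

72.06°


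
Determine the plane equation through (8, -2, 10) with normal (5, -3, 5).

The plane through P with normal n = (a, b, c) satisfies n·(r - P) = 0,
i.e. ax + by + cz = a·x₀ + b·y₀ + c·z₀.
d = 5·8 + (-3)·(-2) + 5·10
  = 40 + 6 + 50
  = 96
Equation: 5x - 3y + 5z = 96

5x - 3y + 5z = 96


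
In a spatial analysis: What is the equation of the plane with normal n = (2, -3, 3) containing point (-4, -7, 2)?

The plane through P with normal n = (a, b, c) satisfies n·(r - P) = 0,
i.e. ax + by + cz = a·x₀ + b·y₀ + c·z₀.
d = 2·(-4) + (-3)·(-7) + 3·2
  = -8 + 21 + 6
  = 19
Equation: 2x - 3y + 3z = 19

2x - 3y + 3z = 19


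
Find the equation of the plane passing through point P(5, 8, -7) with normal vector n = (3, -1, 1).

The plane through P with normal n = (a, b, c) satisfies n·(r - P) = 0,
i.e. ax + by + cz = a·x₀ + b·y₀ + c·z₀.
d = 3·5 + (-1)·8 + 1·(-7)
  = 15 - 8 - 7
  = 0
Equation: 3x - y + z = 0

3x - y + z = 0


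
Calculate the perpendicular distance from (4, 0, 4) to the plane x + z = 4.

distance = |a·x₀ + b·y₀ + c·z₀ - d| / √(a² + b² + c²)
  = |1·4 + 0·0 + 1·4 - 4| / √(1² + 0² + 1²)
  = |4 + 0 + 4 - 4| / √(1 + 0 + 1)
  = |4| / √2
  = 4 / 1.414
  ≈ 2.828

2.828


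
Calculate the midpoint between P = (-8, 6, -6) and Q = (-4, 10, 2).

M = ((x₁+x₂)/2, (y₁+y₂)/2, (z₁+z₂)/2)
  = ((-8 - 4)/2, (6 + 10)/2, (-6 + 2)/2)
  = (-12/2, 16/2, -4/2)
  = (-6, 8, -2)

(-6, 8, -2)


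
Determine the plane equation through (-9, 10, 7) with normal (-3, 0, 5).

The plane through P with normal n = (a, b, c) satisfies n·(r - P) = 0,
i.e. ax + by + cz = a·x₀ + b·y₀ + c·z₀.
d = (-3)·(-9) + 0·10 + 5·7
  = 27 + 0 + 35
  = 62
Equation: -3x + 5z = 62

-3x + 5z = 62


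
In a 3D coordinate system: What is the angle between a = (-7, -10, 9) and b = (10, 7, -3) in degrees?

a·b = (-7)·10 + (-10)·7 + 9·(-3) = -70 - 70 - 27 = -167
|a| = √((-7)² + (-10)² + 9²) = √230 ≈ 15.17
|b| = √(10² + 7² + (-3)²) = √158 ≈ 12.57
cos θ = (a·b)/(|a||b|) = -167/(15.17·12.57) ≈ -0.876
θ = arccos(-0.876) ≈ 151.2°

151.2°


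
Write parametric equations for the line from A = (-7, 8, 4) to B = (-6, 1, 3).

Direction vector d = B - A = (-6 + 7, 1 - 8, 3 - 4) = (1, -7, -1)
Parametric form r = A + t·d:
x = -7 + t, y = 8 - 7t, z = 4 - t

x = -7 + t, y = 8 - 7t, z = 4 - t


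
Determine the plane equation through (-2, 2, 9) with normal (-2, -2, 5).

The plane through P with normal n = (a, b, c) satisfies n·(r - P) = 0,
i.e. ax + by + cz = a·x₀ + b·y₀ + c·z₀.
d = (-2)·(-2) + (-2)·2 + 5·9
  = 4 - 4 + 45
  = 45
Equation: -2x - 2y + 5z = 45

-2x - 2y + 5z = 45


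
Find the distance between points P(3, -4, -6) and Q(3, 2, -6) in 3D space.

d = √[(x₂-x₁)² + (y₂-y₁)² + (z₂-z₁)²]
  = √[0² + 6² + 0²]
  = √[0 + 36 + 0]
  = √36
  ≈ 6

6


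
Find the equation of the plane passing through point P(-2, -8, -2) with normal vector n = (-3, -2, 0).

The plane through P with normal n = (a, b, c) satisfies n·(r - P) = 0,
i.e. ax + by + cz = a·x₀ + b·y₀ + c·z₀.
d = (-3)·(-2) + (-2)·(-8) + 0·(-2)
  = 6 + 16 + 0
  = 22
Equation: -3x - 2y = 22

-3x - 2y = 22


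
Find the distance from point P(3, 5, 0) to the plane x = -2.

distance = |a·x₀ + b·y₀ + c·z₀ - d| / √(a² + b² + c²)
  = |1·3 + 0·5 + 0·0 - (-2)| / √(1² + 0² + 0²)
  = |3 + 0 + 0 + 2| / √(1 + 0 + 0)
  = |5| / √1
  = 5 / 1
  ≈ 5

5


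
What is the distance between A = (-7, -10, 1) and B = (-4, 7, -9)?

d = √[(x₂-x₁)² + (y₂-y₁)² + (z₂-z₁)²]
  = √[3² + 17² + (-10)²]
  = √[9 + 289 + 100]
  = √398
  ≈ 19.95

19.95


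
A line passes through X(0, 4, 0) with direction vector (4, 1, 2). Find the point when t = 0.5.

P(t) = X + t·d
  = (0 + 4·0.5, 4 + 1·0.5, 0 + 2·0.5)
  = (0 + 2, 4 + 0.5, 0 + 1)
  = (2, 4.5, 1)

(2, 4.5, 1)


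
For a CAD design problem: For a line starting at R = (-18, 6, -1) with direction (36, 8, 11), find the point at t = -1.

P(t) = R + t·d
  = (-18 + 36·(-1), 6 + 8·(-1), -1 + 11·(-1))
  = (-18 - 36, 6 - 8, -1 - 11)
  = (-54, -2, -12)

(-54, -2, -12)


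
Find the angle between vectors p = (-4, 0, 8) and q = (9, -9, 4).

p·q = (-4)·9 + 0·(-9) + 8·4 = -36 + 0 + 32 = -4
|p| = √((-4)² + 0² + 8²) = √80 ≈ 8.944
|q| = √(9² + (-9)² + 4²) = √178 ≈ 13.34
cos θ = (p·q)/(|p||q|) = -4/(8.944·13.34) ≈ -0.03352
θ = arccos(-0.03352) ≈ 91.92°

91.92°


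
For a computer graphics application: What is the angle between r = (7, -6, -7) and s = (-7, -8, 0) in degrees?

r·s = 7·(-7) + (-6)·(-8) + (-7)·0 = -49 + 48 + 0 = -1
|r| = √(7² + (-6)² + (-7)²) = √134 ≈ 11.58
|s| = √((-7)² + (-8)² + 0²) = √113 ≈ 10.63
cos θ = (r·s)/(|r||s|) = -1/(11.58·10.63) ≈ -0.008127
θ = arccos(-0.008127) ≈ 90.47°

90.47°


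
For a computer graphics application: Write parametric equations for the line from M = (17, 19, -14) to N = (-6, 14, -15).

Direction vector d = N - M = (-6 - 17, 14 - 19, -15 + 14) = (-23, -5, -1)
Parametric form r = M + t·d:
x = 17 - 23t, y = 19 - 5t, z = -14 - t

x = 17 - 23t, y = 19 - 5t, z = -14 - t


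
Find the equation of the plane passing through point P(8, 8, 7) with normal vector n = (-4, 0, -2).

The plane through P with normal n = (a, b, c) satisfies n·(r - P) = 0,
i.e. ax + by + cz = a·x₀ + b·y₀ + c·z₀.
d = (-4)·8 + 0·8 + (-2)·7
  = -32 + 0 - 14
  = -46
Equation: -4x - 2z = -46

-4x - 2z = -46


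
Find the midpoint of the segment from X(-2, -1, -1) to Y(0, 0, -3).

M = ((x₁+x₂)/2, (y₁+y₂)/2, (z₁+z₂)/2)
  = ((-2 + 0)/2, (-1 + 0)/2, (-1 - 3)/2)
  = (-2/2, -1/2, -4/2)
  = (-1, -0.5, -2)

(-1, -0.5, -2)


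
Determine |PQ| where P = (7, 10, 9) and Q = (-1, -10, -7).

d = √[(x₂-x₁)² + (y₂-y₁)² + (z₂-z₁)²]
  = √[(-8)² + (-20)² + (-16)²]
  = √[64 + 400 + 256]
  = √720
  ≈ 26.83

26.83


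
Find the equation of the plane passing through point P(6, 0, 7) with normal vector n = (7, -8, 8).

The plane through P with normal n = (a, b, c) satisfies n·(r - P) = 0,
i.e. ax + by + cz = a·x₀ + b·y₀ + c·z₀.
d = 7·6 + (-8)·0 + 8·7
  = 42 + 0 + 56
  = 98
Equation: 7x - 8y + 8z = 98

7x - 8y + 8z = 98


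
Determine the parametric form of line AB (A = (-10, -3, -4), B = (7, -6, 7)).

Direction vector d = B - A = (7 + 10, -6 + 3, 7 + 4) = (17, -3, 11)
Parametric form r = A + t·d:
x = -10 + 17t, y = -3 - 3t, z = -4 + 11t

x = -10 + 17t, y = -3 - 3t, z = -4 + 11t


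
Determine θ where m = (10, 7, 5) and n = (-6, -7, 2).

m·n = 10·(-6) + 7·(-7) + 5·2 = -60 - 49 + 10 = -99
|m| = √(10² + 7² + 5²) = √174 ≈ 13.19
|n| = √((-6)² + (-7)² + 2²) = √89 ≈ 9.434
cos θ = (m·n)/(|m||n|) = -99/(13.19·9.434) ≈ -0.7955
θ = arccos(-0.7955) ≈ 142.7°

142.7°


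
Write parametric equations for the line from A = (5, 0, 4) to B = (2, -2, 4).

Direction vector d = B - A = (2 - 5, -2 + 0, 4 - 4) = (-3, -2, 0)
Parametric form r = A + t·d:
x = 5 - 3t, y = 0 - 2t, z = 4

x = 5 - 3t, y = 0 - 2t, z = 4


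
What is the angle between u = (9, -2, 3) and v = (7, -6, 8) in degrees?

u·v = 9·7 + (-2)·(-6) + 3·8 = 63 + 12 + 24 = 99
|u| = √(9² + (-2)² + 3²) = √94 ≈ 9.695
|v| = √(7² + (-6)² + 8²) = √149 ≈ 12.21
cos θ = (u·v)/(|u||v|) = 99/(9.695·12.21) ≈ 0.8365
θ = arccos(0.8365) ≈ 33.23°

33.23°


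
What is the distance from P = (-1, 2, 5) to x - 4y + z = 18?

distance = |a·x₀ + b·y₀ + c·z₀ - d| / √(a² + b² + c²)
  = |1·(-1) + (-4)·2 + 1·5 - 18| / √(1² + (-4)² + 1²)
  = |-1 - 8 + 5 - 18| / √(1 + 16 + 1)
  = |-22| / √18
  = 22 / 4.243
  ≈ 5.185

5.185


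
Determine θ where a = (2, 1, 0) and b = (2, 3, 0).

a·b = 2·2 + 1·3 + 0·0 = 4 + 3 + 0 = 7
|a| = √(2² + 1² + 0²) = √5 ≈ 2.236
|b| = √(2² + 3² + 0²) = √13 ≈ 3.606
cos θ = (a·b)/(|a||b|) = 7/(2.236·3.606) ≈ 0.8682
θ = arccos(0.8682) ≈ 29.74°

29.74°


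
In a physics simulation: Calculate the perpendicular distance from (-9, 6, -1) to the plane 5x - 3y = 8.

distance = |a·x₀ + b·y₀ + c·z₀ - d| / √(a² + b² + c²)
  = |5·(-9) + (-3)·6 + 0·(-1) - 8| / √(5² + (-3)² + 0²)
  = |-45 - 18 + 0 - 8| / √(25 + 9 + 0)
  = |-71| / √34
  = 71 / 5.831
  ≈ 12.18

12.18


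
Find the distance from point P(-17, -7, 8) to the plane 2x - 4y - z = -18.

distance = |a·x₀ + b·y₀ + c·z₀ - d| / √(a² + b² + c²)
  = |2·(-17) + (-4)·(-7) + (-1)·8 - (-18)| / √(2² + (-4)² + (-1)²)
  = |-34 + 28 - 8 + 18| / √(4 + 16 + 1)
  = |4| / √21
  = 4 / 4.583
  ≈ 0.8729

0.8729


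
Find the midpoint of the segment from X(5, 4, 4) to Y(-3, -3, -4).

M = ((x₁+x₂)/2, (y₁+y₂)/2, (z₁+z₂)/2)
  = ((5 - 3)/2, (4 - 3)/2, (4 - 4)/2)
  = (2/2, 1/2, 0/2)
  = (1, 0.5, 0)

(1, 0.5, 0)


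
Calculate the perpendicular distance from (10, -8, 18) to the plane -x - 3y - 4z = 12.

distance = |a·x₀ + b·y₀ + c·z₀ - d| / √(a² + b² + c²)
  = |(-1)·10 + (-3)·(-8) + (-4)·18 - 12| / √((-1)² + (-3)² + (-4)²)
  = |-10 + 24 - 72 - 12| / √(1 + 9 + 16)
  = |-70| / √26
  = 70 / 5.099
  ≈ 13.73

13.73


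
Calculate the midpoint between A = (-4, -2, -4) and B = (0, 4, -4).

M = ((x₁+x₂)/2, (y₁+y₂)/2, (z₁+z₂)/2)
  = ((-4 + 0)/2, (-2 + 4)/2, (-4 - 4)/2)
  = (-4/2, 2/2, -8/2)
  = (-2, 1, -4)

(-2, 1, -4)


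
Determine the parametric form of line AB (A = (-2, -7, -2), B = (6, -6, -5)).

Direction vector d = B - A = (6 + 2, -6 + 7, -5 + 2) = (8, 1, -3)
Parametric form r = A + t·d:
x = -2 + 8t, y = -7 + t, z = -2 - 3t

x = -2 + 8t, y = -7 + t, z = -2 - 3t


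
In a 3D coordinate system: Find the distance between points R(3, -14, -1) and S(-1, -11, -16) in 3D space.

d = √[(x₂-x₁)² + (y₂-y₁)² + (z₂-z₁)²]
  = √[(-4)² + 3² + (-15)²]
  = √[16 + 9 + 225]
  = √250
  ≈ 15.81

15.81


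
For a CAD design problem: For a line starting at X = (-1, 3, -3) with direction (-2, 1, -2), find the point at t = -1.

P(t) = X + t·d
  = (-1 + (-2)·(-1), 3 + 1·(-1), -3 + (-2)·(-1))
  = (-1 + 2, 3 - 1, -3 + 2)
  = (1, 2, -1)

(1, 2, -1)


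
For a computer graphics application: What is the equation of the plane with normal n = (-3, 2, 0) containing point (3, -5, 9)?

The plane through P with normal n = (a, b, c) satisfies n·(r - P) = 0,
i.e. ax + by + cz = a·x₀ + b·y₀ + c·z₀.
d = (-3)·3 + 2·(-5) + 0·9
  = -9 - 10 + 0
  = -19
Equation: -3x + 2y = -19

-3x + 2y = -19


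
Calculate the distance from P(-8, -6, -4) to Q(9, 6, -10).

d = √[(x₂-x₁)² + (y₂-y₁)² + (z₂-z₁)²]
  = √[17² + 12² + (-6)²]
  = √[289 + 144 + 36]
  = √469
  ≈ 21.66

21.66


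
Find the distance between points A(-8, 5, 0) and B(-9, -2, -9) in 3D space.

d = √[(x₂-x₁)² + (y₂-y₁)² + (z₂-z₁)²]
  = √[(-1)² + (-7)² + (-9)²]
  = √[1 + 49 + 81]
  = √131
  ≈ 11.45

11.45


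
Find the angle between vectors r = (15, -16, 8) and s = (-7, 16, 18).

r·s = 15·(-7) + (-16)·16 + 8·18 = -105 - 256 + 144 = -217
|r| = √(15² + (-16)² + 8²) = √545 ≈ 23.35
|s| = √((-7)² + 16² + 18²) = √629 ≈ 25.08
cos θ = (r·s)/(|r||s|) = -217/(23.35·25.08) ≈ -0.3706
θ = arccos(-0.3706) ≈ 111.8°

111.8°


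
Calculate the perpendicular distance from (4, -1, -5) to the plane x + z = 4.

distance = |a·x₀ + b·y₀ + c·z₀ - d| / √(a² + b² + c²)
  = |1·4 + 0·(-1) + 1·(-5) - 4| / √(1² + 0² + 1²)
  = |4 + 0 - 5 - 4| / √(1 + 0 + 1)
  = |-5| / √2
  = 5 / 1.414
  ≈ 3.536

3.536


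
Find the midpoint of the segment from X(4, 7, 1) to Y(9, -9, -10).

M = ((x₁+x₂)/2, (y₁+y₂)/2, (z₁+z₂)/2)
  = ((4 + 9)/2, (7 - 9)/2, (1 - 10)/2)
  = (13/2, -2/2, -9/2)
  = (6.5, -1, -4.5)

(6.5, -1, -4.5)


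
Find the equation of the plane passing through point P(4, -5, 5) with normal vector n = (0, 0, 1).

The plane through P with normal n = (a, b, c) satisfies n·(r - P) = 0,
i.e. ax + by + cz = a·x₀ + b·y₀ + c·z₀.
d = 0·4 + 0·(-5) + 1·5
  = 0 + 0 + 5
  = 5
Equation: z = 5

z = 5


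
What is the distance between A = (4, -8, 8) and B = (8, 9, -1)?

d = √[(x₂-x₁)² + (y₂-y₁)² + (z₂-z₁)²]
  = √[4² + 17² + (-9)²]
  = √[16 + 289 + 81]
  = √386
  ≈ 19.65

19.65


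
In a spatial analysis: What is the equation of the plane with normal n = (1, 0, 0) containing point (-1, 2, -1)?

The plane through P with normal n = (a, b, c) satisfies n·(r - P) = 0,
i.e. ax + by + cz = a·x₀ + b·y₀ + c·z₀.
d = 1·(-1) + 0·2 + 0·(-1)
  = -1 + 0 + 0
  = -1
Equation: x = -1

x = -1


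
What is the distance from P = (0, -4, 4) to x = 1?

distance = |a·x₀ + b·y₀ + c·z₀ - d| / √(a² + b² + c²)
  = |1·0 + 0·(-4) + 0·4 - 1| / √(1² + 0² + 0²)
  = |0 + 0 + 0 - 1| / √(1 + 0 + 0)
  = |-1| / √1
  = 1 / 1
  ≈ 1

1


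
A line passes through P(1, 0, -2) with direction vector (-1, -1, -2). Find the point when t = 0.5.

P(t) = P + t·d
  = (1 + (-1)·0.5, 0 + (-1)·0.5, -2 + (-2)·0.5)
  = (1 - 0.5, 0 - 0.5, -2 - 1)
  = (0.5, -0.5, -3)

(0.5, -0.5, -3)


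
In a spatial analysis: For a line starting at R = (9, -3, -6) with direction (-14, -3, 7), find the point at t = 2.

P(t) = R + t·d
  = (9 + (-14)·2, -3 + (-3)·2, -6 + 7·2)
  = (9 - 28, -3 - 6, -6 + 14)
  = (-19, -9, 8)

(-19, -9, 8)


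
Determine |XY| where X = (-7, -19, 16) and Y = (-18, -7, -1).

d = √[(x₂-x₁)² + (y₂-y₁)² + (z₂-z₁)²]
  = √[(-11)² + 12² + (-17)²]
  = √[121 + 144 + 289]
  = √554
  ≈ 23.54

23.54


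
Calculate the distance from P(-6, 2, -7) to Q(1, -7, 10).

d = √[(x₂-x₁)² + (y₂-y₁)² + (z₂-z₁)²]
  = √[7² + (-9)² + 17²]
  = √[49 + 81 + 289]
  = √419
  ≈ 20.47

20.47


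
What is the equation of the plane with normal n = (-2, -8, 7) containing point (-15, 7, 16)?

The plane through P with normal n = (a, b, c) satisfies n·(r - P) = 0,
i.e. ax + by + cz = a·x₀ + b·y₀ + c·z₀.
d = (-2)·(-15) + (-8)·7 + 7·16
  = 30 - 56 + 112
  = 86
Equation: -2x - 8y + 7z = 86

-2x - 8y + 7z = 86


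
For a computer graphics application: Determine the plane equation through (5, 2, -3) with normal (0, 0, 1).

The plane through P with normal n = (a, b, c) satisfies n·(r - P) = 0,
i.e. ax + by + cz = a·x₀ + b·y₀ + c·z₀.
d = 0·5 + 0·2 + 1·(-3)
  = 0 + 0 - 3
  = -3
Equation: z = -3

z = -3


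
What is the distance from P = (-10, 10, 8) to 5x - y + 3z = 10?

distance = |a·x₀ + b·y₀ + c·z₀ - d| / √(a² + b² + c²)
  = |5·(-10) + (-1)·10 + 3·8 - 10| / √(5² + (-1)² + 3²)
  = |-50 - 10 + 24 - 10| / √(25 + 1 + 9)
  = |-46| / √35
  = 46 / 5.916
  ≈ 7.775

7.775


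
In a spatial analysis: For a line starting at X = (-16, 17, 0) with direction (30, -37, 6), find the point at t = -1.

P(t) = X + t·d
  = (-16 + 30·(-1), 17 + (-37)·(-1), 0 + 6·(-1))
  = (-16 - 30, 17 + 37, 0 - 6)
  = (-46, 54, -6)

(-46, 54, -6)


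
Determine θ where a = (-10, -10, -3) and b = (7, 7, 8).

a·b = (-10)·7 + (-10)·7 + (-3)·8 = -70 - 70 - 24 = -164
|a| = √((-10)² + (-10)² + (-3)²) = √209 ≈ 14.46
|b| = √(7² + 7² + 8²) = √162 ≈ 12.73
cos θ = (a·b)/(|a||b|) = -164/(14.46·12.73) ≈ -0.8913
θ = arccos(-0.8913) ≈ 153°

153°


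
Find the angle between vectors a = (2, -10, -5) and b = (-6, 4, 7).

a·b = 2·(-6) + (-10)·4 + (-5)·7 = -12 - 40 - 35 = -87
|a| = √(2² + (-10)² + (-5)²) = √129 ≈ 11.36
|b| = √((-6)² + 4² + 7²) = √101 ≈ 10.05
cos θ = (a·b)/(|a||b|) = -87/(11.36·10.05) ≈ -0.7622
θ = arccos(-0.7622) ≈ 139.7°

139.7°


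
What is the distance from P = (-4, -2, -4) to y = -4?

distance = |a·x₀ + b·y₀ + c·z₀ - d| / √(a² + b² + c²)
  = |0·(-4) + 1·(-2) + 0·(-4) - (-4)| / √(0² + 1² + 0²)
  = |0 - 2 + 0 + 4| / √(0 + 1 + 0)
  = |2| / √1
  = 2 / 1
  ≈ 2

2


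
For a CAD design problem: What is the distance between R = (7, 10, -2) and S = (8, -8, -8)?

d = √[(x₂-x₁)² + (y₂-y₁)² + (z₂-z₁)²]
  = √[1² + (-18)² + (-6)²]
  = √[1 + 324 + 36]
  = √361
  ≈ 19

19


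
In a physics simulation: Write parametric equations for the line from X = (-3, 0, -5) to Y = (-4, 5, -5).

Direction vector d = Y - X = (-4 + 3, 5 + 0, -5 + 5) = (-1, 5, 0)
Parametric form r = X + t·d:
x = -3 - t, y = 0 + 5t, z = -5

x = -3 - t, y = 0 + 5t, z = -5


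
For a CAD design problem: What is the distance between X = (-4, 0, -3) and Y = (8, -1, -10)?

d = √[(x₂-x₁)² + (y₂-y₁)² + (z₂-z₁)²]
  = √[12² + (-1)² + (-7)²]
  = √[144 + 1 + 49]
  = √194
  ≈ 13.93

13.93


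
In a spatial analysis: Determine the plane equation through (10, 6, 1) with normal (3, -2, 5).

The plane through P with normal n = (a, b, c) satisfies n·(r - P) = 0,
i.e. ax + by + cz = a·x₀ + b·y₀ + c·z₀.
d = 3·10 + (-2)·6 + 5·1
  = 30 - 12 + 5
  = 23
Equation: 3x - 2y + 5z = 23

3x - 2y + 5z = 23


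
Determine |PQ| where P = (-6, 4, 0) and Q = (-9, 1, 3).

d = √[(x₂-x₁)² + (y₂-y₁)² + (z₂-z₁)²]
  = √[(-3)² + (-3)² + 3²]
  = √[9 + 9 + 9]
  = √27
  ≈ 5.196

5.196


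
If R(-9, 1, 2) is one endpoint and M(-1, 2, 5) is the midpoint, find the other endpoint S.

S = 2M - R
  = (2·(-1) - (-9), 2·2 - 1, 2·5 - 2)
  = (-2 + 9, 4 - 1, 10 - 2)
  = (7, 3, 8)

(7, 3, 8)


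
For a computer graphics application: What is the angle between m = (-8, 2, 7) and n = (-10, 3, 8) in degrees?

m·n = (-8)·(-10) + 2·3 + 7·8 = 80 + 6 + 56 = 142
|m| = √((-8)² + 2² + 7²) = √117 ≈ 10.82
|n| = √((-10)² + 3² + 8²) = √173 ≈ 13.15
cos θ = (m·n)/(|m||n|) = 142/(10.82·13.15) ≈ 0.9981
θ = arccos(0.9981) ≈ 3.536°

3.536°


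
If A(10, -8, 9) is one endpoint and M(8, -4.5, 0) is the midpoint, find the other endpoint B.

B = 2M - A
  = (2·8 - 10, 2·(-4.5) - (-8), 2·0 - 9)
  = (16 - 10, -9 + 8, 0 - 9)
  = (6, -1, -9)

(6, -1, -9)


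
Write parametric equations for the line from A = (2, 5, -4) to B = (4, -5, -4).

Direction vector d = B - A = (4 - 2, -5 - 5, -4 + 4) = (2, -10, 0)
Parametric form r = A + t·d:
x = 2 + 2t, y = 5 - 10t, z = -4

x = 2 + 2t, y = 5 - 10t, z = -4


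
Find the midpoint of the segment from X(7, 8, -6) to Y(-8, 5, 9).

M = ((x₁+x₂)/2, (y₁+y₂)/2, (z₁+z₂)/2)
  = ((7 - 8)/2, (8 + 5)/2, (-6 + 9)/2)
  = (-1/2, 13/2, 3/2)
  = (-0.5, 6.5, 1.5)

(-0.5, 6.5, 1.5)


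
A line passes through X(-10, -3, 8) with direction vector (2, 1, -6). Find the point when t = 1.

P(t) = X + t·d
  = (-10 + 2·1, -3 + 1·1, 8 + (-6)·1)
  = (-10 + 2, -3 + 1, 8 - 6)
  = (-8, -2, 2)

(-8, -2, 2)


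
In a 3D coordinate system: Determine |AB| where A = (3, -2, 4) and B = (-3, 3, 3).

d = √[(x₂-x₁)² + (y₂-y₁)² + (z₂-z₁)²]
  = √[(-6)² + 5² + (-1)²]
  = √[36 + 25 + 1]
  = √62
  ≈ 7.874

7.874


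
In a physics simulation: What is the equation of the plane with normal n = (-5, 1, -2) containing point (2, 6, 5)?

The plane through P with normal n = (a, b, c) satisfies n·(r - P) = 0,
i.e. ax + by + cz = a·x₀ + b·y₀ + c·z₀.
d = (-5)·2 + 1·6 + (-2)·5
  = -10 + 6 - 10
  = -14
Equation: -5x + y - 2z = -14

-5x + y - 2z = -14


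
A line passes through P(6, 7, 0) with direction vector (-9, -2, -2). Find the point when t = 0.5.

P(t) = P + t·d
  = (6 + (-9)·0.5, 7 + (-2)·0.5, 0 + (-2)·0.5)
  = (6 - 4.5, 7 - 1, 0 - 1)
  = (1.5, 6, -1)

(1.5, 6, -1)


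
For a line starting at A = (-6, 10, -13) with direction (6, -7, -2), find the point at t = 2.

P(t) = A + t·d
  = (-6 + 6·2, 10 + (-7)·2, -13 + (-2)·2)
  = (-6 + 12, 10 - 14, -13 - 4)
  = (6, -4, -17)

(6, -4, -17)


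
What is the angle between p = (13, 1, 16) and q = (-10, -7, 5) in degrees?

p·q = 13·(-10) + 1·(-7) + 16·5 = -130 - 7 + 80 = -57
|p| = √(13² + 1² + 16²) = √426 ≈ 20.64
|q| = √((-10)² + (-7)² + 5²) = √174 ≈ 13.19
cos θ = (p·q)/(|p||q|) = -57/(20.64·13.19) ≈ -0.2094
θ = arccos(-0.2094) ≈ 102.1°

102.1°


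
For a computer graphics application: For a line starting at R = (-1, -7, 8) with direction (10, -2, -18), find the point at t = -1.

P(t) = R + t·d
  = (-1 + 10·(-1), -7 + (-2)·(-1), 8 + (-18)·(-1))
  = (-1 - 10, -7 + 2, 8 + 18)
  = (-11, -5, 26)

(-11, -5, 26)


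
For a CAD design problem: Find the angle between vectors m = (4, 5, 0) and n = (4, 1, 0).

m·n = 4·4 + 5·1 + 0·0 = 16 + 5 + 0 = 21
|m| = √(4² + 5² + 0²) = √41 ≈ 6.403
|n| = √(4² + 1² + 0²) = √17 ≈ 4.123
cos θ = (m·n)/(|m||n|) = 21/(6.403·4.123) ≈ 0.7954
θ = arccos(0.7954) ≈ 37.3°

37.3°


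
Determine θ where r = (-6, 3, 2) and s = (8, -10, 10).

r·s = (-6)·8 + 3·(-10) + 2·10 = -48 - 30 + 20 = -58
|r| = √((-6)² + 3² + 2²) = √49 ≈ 7
|s| = √(8² + (-10)² + 10²) = √264 ≈ 16.25
cos θ = (r·s)/(|r||s|) = -58/(7·16.25) ≈ -0.51
θ = arccos(-0.51) ≈ 120.7°

120.7°


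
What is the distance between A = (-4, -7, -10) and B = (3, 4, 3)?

d = √[(x₂-x₁)² + (y₂-y₁)² + (z₂-z₁)²]
  = √[7² + 11² + 13²]
  = √[49 + 121 + 169]
  = √339
  ≈ 18.41

18.41


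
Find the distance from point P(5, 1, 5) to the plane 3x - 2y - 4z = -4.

distance = |a·x₀ + b·y₀ + c·z₀ - d| / √(a² + b² + c²)
  = |3·5 + (-2)·1 + (-4)·5 - (-4)| / √(3² + (-2)² + (-4)²)
  = |15 - 2 - 20 + 4| / √(9 + 4 + 16)
  = |-3| / √29
  = 3 / 5.385
  ≈ 0.5571

0.5571


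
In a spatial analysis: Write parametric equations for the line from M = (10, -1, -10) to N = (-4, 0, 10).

Direction vector d = N - M = (-4 - 10, 0 + 1, 10 + 10) = (-14, 1, 20)
Parametric form r = M + t·d:
x = 10 - 14t, y = -1 + t, z = -10 + 20t

x = 10 - 14t, y = -1 + t, z = -10 + 20t


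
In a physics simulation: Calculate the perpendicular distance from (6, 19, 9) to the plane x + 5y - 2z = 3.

distance = |a·x₀ + b·y₀ + c·z₀ - d| / √(a² + b² + c²)
  = |1·6 + 5·19 + (-2)·9 - 3| / √(1² + 5² + (-2)²)
  = |6 + 95 - 18 - 3| / √(1 + 25 + 4)
  = |80| / √30
  = 80 / 5.477
  ≈ 14.61

14.61


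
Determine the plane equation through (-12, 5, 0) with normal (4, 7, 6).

The plane through P with normal n = (a, b, c) satisfies n·(r - P) = 0,
i.e. ax + by + cz = a·x₀ + b·y₀ + c·z₀.
d = 4·(-12) + 7·5 + 6·0
  = -48 + 35 + 0
  = -13
Equation: 4x + 7y + 6z = -13

4x + 7y + 6z = -13


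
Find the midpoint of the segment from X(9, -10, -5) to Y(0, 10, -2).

M = ((x₁+x₂)/2, (y₁+y₂)/2, (z₁+z₂)/2)
  = ((9 + 0)/2, (-10 + 10)/2, (-5 - 2)/2)
  = (9/2, 0/2, -7/2)
  = (4.5, 0, -3.5)

(4.5, 0, -3.5)


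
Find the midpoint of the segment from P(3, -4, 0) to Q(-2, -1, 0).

M = ((x₁+x₂)/2, (y₁+y₂)/2, (z₁+z₂)/2)
  = ((3 - 2)/2, (-4 - 1)/2, (0 + 0)/2)
  = (1/2, -5/2, 0/2)
  = (0.5, -2.5, 0)

(0.5, -2.5, 0)


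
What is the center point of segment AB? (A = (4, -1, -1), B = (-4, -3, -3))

M = ((x₁+x₂)/2, (y₁+y₂)/2, (z₁+z₂)/2)
  = ((4 - 4)/2, (-1 - 3)/2, (-1 - 3)/2)
  = (0/2, -4/2, -4/2)
  = (0, -2, -2)

(0, -2, -2)


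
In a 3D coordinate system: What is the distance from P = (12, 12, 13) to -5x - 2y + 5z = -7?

distance = |a·x₀ + b·y₀ + c·z₀ - d| / √(a² + b² + c²)
  = |(-5)·12 + (-2)·12 + 5·13 - (-7)| / √((-5)² + (-2)² + 5²)
  = |-60 - 24 + 65 + 7| / √(25 + 4 + 25)
  = |-12| / √54
  = 12 / 7.348
  ≈ 1.633

1.633


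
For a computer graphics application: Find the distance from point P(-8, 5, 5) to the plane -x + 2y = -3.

distance = |a·x₀ + b·y₀ + c·z₀ - d| / √(a² + b² + c²)
  = |(-1)·(-8) + 2·5 + 0·5 - (-3)| / √((-1)² + 2² + 0²)
  = |8 + 10 + 0 + 3| / √(1 + 4 + 0)
  = |21| / √5
  = 21 / 2.236
  ≈ 9.391

9.391


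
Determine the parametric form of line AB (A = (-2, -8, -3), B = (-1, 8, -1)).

Direction vector d = B - A = (-1 + 2, 8 + 8, -1 + 3) = (1, 16, 2)
Parametric form r = A + t·d:
x = -2 + t, y = -8 + 16t, z = -3 + 2t

x = -2 + t, y = -8 + 16t, z = -3 + 2t


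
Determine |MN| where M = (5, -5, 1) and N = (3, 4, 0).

d = √[(x₂-x₁)² + (y₂-y₁)² + (z₂-z₁)²]
  = √[(-2)² + 9² + (-1)²]
  = √[4 + 81 + 1]
  = √86
  ≈ 9.274

9.274


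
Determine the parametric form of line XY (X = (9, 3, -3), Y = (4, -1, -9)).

Direction vector d = Y - X = (4 - 9, -1 - 3, -9 + 3) = (-5, -4, -6)
Parametric form r = X + t·d:
x = 9 - 5t, y = 3 - 4t, z = -3 - 6t

x = 9 - 5t, y = 3 - 4t, z = -3 - 6t


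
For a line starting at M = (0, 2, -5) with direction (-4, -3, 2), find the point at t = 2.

P(t) = M + t·d
  = (0 + (-4)·2, 2 + (-3)·2, -5 + 2·2)
  = (0 - 8, 2 - 6, -5 + 4)
  = (-8, -4, -1)

(-8, -4, -1)


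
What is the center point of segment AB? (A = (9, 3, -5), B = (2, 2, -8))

M = ((x₁+x₂)/2, (y₁+y₂)/2, (z₁+z₂)/2)
  = ((9 + 2)/2, (3 + 2)/2, (-5 - 8)/2)
  = (11/2, 5/2, -13/2)
  = (5.5, 2.5, -6.5)

(5.5, 2.5, -6.5)


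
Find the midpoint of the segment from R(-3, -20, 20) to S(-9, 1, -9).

M = ((x₁+x₂)/2, (y₁+y₂)/2, (z₁+z₂)/2)
  = ((-3 - 9)/2, (-20 + 1)/2, (20 - 9)/2)
  = (-12/2, -19/2, 11/2)
  = (-6, -9.5, 5.5)

(-6, -9.5, 5.5)


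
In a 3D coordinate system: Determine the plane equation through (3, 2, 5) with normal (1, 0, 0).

The plane through P with normal n = (a, b, c) satisfies n·(r - P) = 0,
i.e. ax + by + cz = a·x₀ + b·y₀ + c·z₀.
d = 1·3 + 0·2 + 0·5
  = 3 + 0 + 0
  = 3
Equation: x = 3

x = 3


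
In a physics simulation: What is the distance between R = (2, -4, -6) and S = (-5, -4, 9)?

d = √[(x₂-x₁)² + (y₂-y₁)² + (z₂-z₁)²]
  = √[(-7)² + 0² + 15²]
  = √[49 + 0 + 225]
  = √274
  ≈ 16.55

16.55


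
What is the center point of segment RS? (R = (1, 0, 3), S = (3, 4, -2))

M = ((x₁+x₂)/2, (y₁+y₂)/2, (z₁+z₂)/2)
  = ((1 + 3)/2, (0 + 4)/2, (3 - 2)/2)
  = (4/2, 4/2, 1/2)
  = (2, 2, 0.5)

(2, 2, 0.5)
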